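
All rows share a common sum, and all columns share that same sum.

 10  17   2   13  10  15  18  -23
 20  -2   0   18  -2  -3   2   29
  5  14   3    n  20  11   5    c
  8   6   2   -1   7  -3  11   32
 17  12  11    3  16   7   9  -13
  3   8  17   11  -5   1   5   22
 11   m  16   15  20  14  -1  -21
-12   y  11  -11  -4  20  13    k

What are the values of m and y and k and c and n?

Rows 1 and 2 both sum to 62, so that's the common total.
The known cells in row 7 total 54, leaving 62 − 54 = 8 for the blank.
The known cells in column 2 total 63, leaving 62 − 63 = -1 for the blank.
The known cells in row 8 total 16, leaving 62 − 16 = 46 for the blank.
The known cells in column 8 total 72, leaving 62 − 72 = -10 for the blank.
The known cells in row 3 total 48, leaving 62 − 48 = 14 for the blank.

m = 8, y = -1, k = 46, c = -10, n = 14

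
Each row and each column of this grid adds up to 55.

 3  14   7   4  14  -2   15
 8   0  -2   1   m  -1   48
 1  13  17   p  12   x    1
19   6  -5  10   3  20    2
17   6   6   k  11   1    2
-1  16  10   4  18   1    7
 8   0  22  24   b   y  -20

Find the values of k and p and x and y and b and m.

k = 12, p = 0, x = 11, y = 25, b = -4, m = 1

Row 5 has 17 + 6 + 6 + 11 + 1 + 2 = 43; the blank must be 55 − 43 = 12.
Row 2 has 8 + 0 − 2 + 1 − 1 + 48 = 54; the blank must be 55 − 54 = 1.
Column 5 has 14 + 1 + 12 + 3 + 11 + 18 = 59; the blank must be 55 − 59 = -4.
Row 7 has 8 + 0 + 22 + 24 − 4 − 20 = 30; the blank must be 55 − 30 = 25.
Column 4 has 4 + 1 + 10 + 12 + 4 + 24 = 55; the blank must be 55 − 55 = 0.
Row 3 has 1 + 13 + 17 + 0 + 12 + 1 = 44; the blank must be 55 − 44 = 11.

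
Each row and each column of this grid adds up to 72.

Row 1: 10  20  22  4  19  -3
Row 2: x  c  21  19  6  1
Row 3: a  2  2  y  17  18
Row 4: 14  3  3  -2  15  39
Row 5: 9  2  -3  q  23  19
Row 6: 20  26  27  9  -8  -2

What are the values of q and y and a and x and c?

Row 5: 9 + 2 − 3 + 23 + 19 = 50, so its missing entry is 72 − 50 = 22.
Column 2: 20 + 2 + 3 + 2 + 26 = 53, so its missing entry is 72 − 53 = 19.
Column 4: 4 + 19 − 2 + 22 + 9 = 52, so its missing entry is 72 − 52 = 20.
Row 3: 2 + 2 + 20 + 17 + 18 = 59, so its missing entry is 72 − 59 = 13.
Row 2: 19 + 21 + 19 + 6 + 1 = 66, so its missing entry is 72 − 66 = 6.

q = 22, y = 20, a = 13, x = 6, c = 19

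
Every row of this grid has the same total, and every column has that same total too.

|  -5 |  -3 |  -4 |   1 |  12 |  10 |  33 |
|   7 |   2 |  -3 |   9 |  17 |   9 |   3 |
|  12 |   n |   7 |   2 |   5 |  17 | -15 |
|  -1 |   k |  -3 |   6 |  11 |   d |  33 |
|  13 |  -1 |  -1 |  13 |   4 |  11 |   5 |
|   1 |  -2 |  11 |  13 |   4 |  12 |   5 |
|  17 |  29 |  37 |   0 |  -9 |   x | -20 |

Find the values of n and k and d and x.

Rows 1 and 2 both sum to 44, so that's the common total.
Row 7: 17 + 29 + 37 + 0 − 9 − 20 = 54, so its missing entry is 44 − 54 = -10.
Row 3: 12 + 7 + 2 + 5 + 17 − 15 = 28, so its missing entry is 44 − 28 = 16.
Column 2: -3 + 2 + 16 − 1 − 2 + 29 = 41, so its missing entry is 44 − 41 = 3.
Row 4: -1 + 3 − 3 + 6 + 11 + 33 = 49, so its missing entry is 44 − 49 = -5.

n = 16, k = 3, d = -5, x = -10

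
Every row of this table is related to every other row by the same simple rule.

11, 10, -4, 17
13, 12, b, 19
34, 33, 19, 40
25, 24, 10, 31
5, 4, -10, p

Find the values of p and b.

The difference between any two rows is the same in every column — this is an addition table with the headers hidden.
Row 5 minus row 1 is 4 − 10 = -6, so its entry in column 4 is 17 + (-6) = 11.
Row 2 minus row 1 is 12 − 10 = 2, so its entry in column 3 is -4 + 2 = -2.

p = 11, b = -2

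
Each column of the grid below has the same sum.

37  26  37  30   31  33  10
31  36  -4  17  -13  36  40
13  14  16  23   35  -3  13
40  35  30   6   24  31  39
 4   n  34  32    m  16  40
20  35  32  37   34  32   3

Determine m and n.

The complete columns each total 145.
Column 5 is missing 145 − 111 = 34 (since 31 − 13 + 35 + 24 + 34 = 111).
Column 2 is missing 145 − 146 = -1 (since 26 + 36 + 14 + 35 + 35 = 146).

m = 34, n = -1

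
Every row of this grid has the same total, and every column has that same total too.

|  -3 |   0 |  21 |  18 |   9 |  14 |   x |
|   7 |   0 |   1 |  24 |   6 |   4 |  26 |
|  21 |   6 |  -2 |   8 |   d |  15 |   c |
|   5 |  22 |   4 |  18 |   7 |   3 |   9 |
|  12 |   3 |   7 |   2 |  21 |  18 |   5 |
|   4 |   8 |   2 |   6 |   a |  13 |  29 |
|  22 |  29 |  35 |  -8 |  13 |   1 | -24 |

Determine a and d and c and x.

Rows 2 and 4 both sum to 68, so that's the common total.
Row 6: 4 + 8 + 2 + 6 + 13 + 29 = 62, so its missing entry is 68 − 62 = 6.
Column 5: 9 + 6 + 7 + 21 + 6 + 13 = 62, so its missing entry is 68 − 62 = 6.
Row 3: 21 + 6 − 2 + 8 + 6 + 15 = 54, so its missing entry is 68 − 54 = 14.
Row 1: -3 + 0 + 21 + 18 + 9 + 14 = 59, so its missing entry is 68 − 59 = 9.

a = 6, d = 6, c = 14, x = 9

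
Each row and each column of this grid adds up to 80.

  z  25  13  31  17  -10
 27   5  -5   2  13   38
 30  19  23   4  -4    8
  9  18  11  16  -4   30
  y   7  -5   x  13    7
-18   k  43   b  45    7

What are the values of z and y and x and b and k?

Row 1 has 25 + 13 + 31 + 17 − 10 = 76; the blank must be 80 − 76 = 4.
Column 1 has 4 + 27 + 30 + 9 − 18 = 52; the blank must be 80 − 52 = 28.
Row 5 has 28 + 7 − 5 + 13 + 7 = 50; the blank must be 80 − 50 = 30.
Column 2 has 25 + 5 + 19 + 18 + 7 = 74; the blank must be 80 − 74 = 6.
Row 6 has -18 + 6 + 43 + 45 + 7 = 83; the blank must be 80 − 83 = -3.

z = 4, y = 28, x = 30, b = -3, k = 6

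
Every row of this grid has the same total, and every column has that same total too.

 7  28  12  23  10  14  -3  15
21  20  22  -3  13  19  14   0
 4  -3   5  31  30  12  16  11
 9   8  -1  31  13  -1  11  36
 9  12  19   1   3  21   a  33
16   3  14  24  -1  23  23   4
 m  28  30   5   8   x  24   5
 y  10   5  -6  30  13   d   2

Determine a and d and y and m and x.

Rows 1 and 2 both sum to 106, so that's the common total.
Column 6 has 14 + 19 + 12 − 1 + 21 + 23 + 13 = 101; the blank must be 106 − 101 = 5.
Row 5 has 9 + 12 + 19 + 1 + 3 + 21 + 33 = 98; the blank must be 106 − 98 = 8.
Column 7 has -3 + 14 + 16 + 11 + 8 + 23 + 24 = 93; the blank must be 106 − 93 = 13.
Row 8 has 10 + 5 − 6 + 30 + 13 + 13 + 2 = 67; the blank must be 106 − 67 = 39.
Row 7 has 28 + 30 + 5 + 8 + 5 + 24 + 5 = 105; the blank must be 106 − 105 = 1.

a = 8, d = 13, y = 39, m = 1, x = 5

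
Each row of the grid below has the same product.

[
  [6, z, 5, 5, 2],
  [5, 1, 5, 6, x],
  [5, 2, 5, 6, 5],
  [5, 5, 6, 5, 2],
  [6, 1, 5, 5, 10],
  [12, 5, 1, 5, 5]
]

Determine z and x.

Rows 5 and 6 each multiply to 1500, so every row has product 1500.
Row 1: 6×5×5×2 = 300, so the missing entry is 1500 ÷ 300 = 5.
Row 2: 5×1×5×6 = 150, so the missing entry is 1500 ÷ 150 = 10.

z = 5, x = 10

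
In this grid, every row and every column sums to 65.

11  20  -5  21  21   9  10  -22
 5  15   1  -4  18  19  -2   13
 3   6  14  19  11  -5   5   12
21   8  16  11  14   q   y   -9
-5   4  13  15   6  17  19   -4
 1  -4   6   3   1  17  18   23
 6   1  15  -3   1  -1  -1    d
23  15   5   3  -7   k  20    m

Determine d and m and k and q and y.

d = 47, m = 5, k = 1, q = 8, y = -4

The known cells in row 7 total 18, leaving 65 − 18 = 47 for the blank.
The known cells in column 8 total 60, leaving 65 − 60 = 5 for the blank.
The known cells in column 7 total 69, leaving 65 − 69 = -4 for the blank.
The known cells in row 8 total 64, leaving 65 − 64 = 1 for the blank.
The known cells in row 4 total 57, leaving 65 − 57 = 8 for the blank.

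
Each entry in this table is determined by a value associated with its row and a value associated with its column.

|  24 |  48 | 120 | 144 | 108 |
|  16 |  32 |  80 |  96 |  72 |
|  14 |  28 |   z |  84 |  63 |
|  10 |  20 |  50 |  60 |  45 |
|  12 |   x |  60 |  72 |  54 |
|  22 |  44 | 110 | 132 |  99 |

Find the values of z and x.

z = 70, x = 24

Each row is a constant multiple of every other row — this is a multiplication table with the headers hidden.
Row 3 is 63/108 = 7/12 times row 1, so its entry in column 3 is 120 × 7/12 = 70.
Row 5 is 54/108 = 1/2 times row 1, so its entry in column 2 is 48 × 1/2 = 24.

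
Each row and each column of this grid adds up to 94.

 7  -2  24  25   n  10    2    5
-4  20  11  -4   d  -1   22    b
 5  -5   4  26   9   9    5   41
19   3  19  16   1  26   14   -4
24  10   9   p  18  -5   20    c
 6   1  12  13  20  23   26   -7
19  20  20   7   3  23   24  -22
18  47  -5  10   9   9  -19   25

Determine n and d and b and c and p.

Row 1: 7 − 2 + 24 + 25 + 10 + 2 + 5 = 71, so its missing entry is 94 − 71 = 23.
Column 4: 25 − 4 + 26 + 16 + 13 + 7 + 10 = 93, so its missing entry is 94 − 93 = 1.
Column 5: 23 + 9 + 1 + 18 + 20 + 3 + 9 = 83, so its missing entry is 94 − 83 = 11.
Row 2: -4 + 20 + 11 − 4 + 11 − 1 + 22 = 55, so its missing entry is 94 − 55 = 39.
Row 5: 24 + 10 + 9 + 1 + 18 − 5 + 20 = 77, so its missing entry is 94 − 77 = 17.

n = 23, d = 11, b = 39, c = 17, p = 1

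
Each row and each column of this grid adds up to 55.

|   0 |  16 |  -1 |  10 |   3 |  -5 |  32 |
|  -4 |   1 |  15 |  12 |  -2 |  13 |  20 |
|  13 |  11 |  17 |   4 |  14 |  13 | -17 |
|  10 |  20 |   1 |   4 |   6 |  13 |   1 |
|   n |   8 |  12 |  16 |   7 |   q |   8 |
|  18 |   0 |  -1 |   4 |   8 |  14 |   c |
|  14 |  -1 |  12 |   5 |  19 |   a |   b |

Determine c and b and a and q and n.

The known cells in column 1 total 51, leaving 55 − 51 = 4 for the blank.
The known cells in row 5 total 55, leaving 55 − 55 = 0 for the blank.
The known cells in column 6 total 48, leaving 55 − 48 = 7 for the blank.
The known cells in row 6 total 43, leaving 55 − 43 = 12 for the blank.
The known cells in row 7 total 56, leaving 55 − 56 = -1 for the blank.

c = 12, b = -1, a = 7, q = 0, n = 4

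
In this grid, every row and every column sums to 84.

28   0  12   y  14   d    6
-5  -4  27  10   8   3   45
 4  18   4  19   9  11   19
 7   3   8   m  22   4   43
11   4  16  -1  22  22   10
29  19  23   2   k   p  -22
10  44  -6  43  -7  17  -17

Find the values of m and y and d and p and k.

m = -3, y = 14, d = 10, p = 17, k = 16

Column 5: 14 + 8 + 9 + 22 + 22 − 7 = 68, so its missing entry is 84 − 68 = 16.
Row 6: 29 + 19 + 23 + 2 + 16 − 22 = 67, so its missing entry is 84 − 67 = 17.
Row 4: 7 + 3 + 8 + 22 + 4 + 43 = 87, so its missing entry is 84 − 87 = -3.
Column 4: 10 + 19 − 3 − 1 + 2 + 43 = 70, so its missing entry is 84 − 70 = 14.
Row 1: 28 + 0 + 12 + 14 + 14 + 6 = 74, so its missing entry is 84 − 74 = 10.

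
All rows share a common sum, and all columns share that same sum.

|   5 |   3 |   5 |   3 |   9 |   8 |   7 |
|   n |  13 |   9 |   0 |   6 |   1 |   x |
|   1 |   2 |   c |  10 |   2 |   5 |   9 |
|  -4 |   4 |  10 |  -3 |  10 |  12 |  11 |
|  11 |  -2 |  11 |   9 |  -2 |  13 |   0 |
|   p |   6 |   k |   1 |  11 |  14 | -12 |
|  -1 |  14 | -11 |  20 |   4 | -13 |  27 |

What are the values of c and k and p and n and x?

c = 11, k = 5, p = 15, n = 13, x = -2

Rows 1 and 4 both sum to 40, so that's the common total.
Row 3 has 1 + 2 + 10 + 2 + 5 + 9 = 29; the blank must be 40 − 29 = 11.
Column 7 has 7 + 9 + 11 + 0 − 12 + 27 = 42; the blank must be 40 − 42 = -2.
Row 2 has 13 + 9 + 0 + 6 + 1 − 2 = 27; the blank must be 40 − 27 = 13.
Column 1 has 5 + 13 + 1 − 4 + 11 − 1 = 25; the blank must be 40 − 25 = 15.
Row 6 has 15 + 6 + 1 + 11 + 14 − 12 = 35; the blank must be 40 − 35 = 5.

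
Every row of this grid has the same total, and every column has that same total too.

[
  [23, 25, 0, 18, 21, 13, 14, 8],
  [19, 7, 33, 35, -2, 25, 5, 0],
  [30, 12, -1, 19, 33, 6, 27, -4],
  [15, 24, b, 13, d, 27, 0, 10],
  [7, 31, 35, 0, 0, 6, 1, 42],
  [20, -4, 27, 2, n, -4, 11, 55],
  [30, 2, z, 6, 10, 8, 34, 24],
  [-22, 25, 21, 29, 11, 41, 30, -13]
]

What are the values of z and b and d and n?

Rows 1 and 2 both sum to 122, so that's the common total.
The known cells in row 7 total 114, leaving 122 − 114 = 8 for the blank.
The known cells in row 6 total 107, leaving 122 − 107 = 15 for the blank.
The known cells in column 3 total 123, leaving 122 − 123 = -1 for the blank.
The known cells in row 4 total 88, leaving 122 − 88 = 34 for the blank.

z = 8, b = -1, d = 34, n = 15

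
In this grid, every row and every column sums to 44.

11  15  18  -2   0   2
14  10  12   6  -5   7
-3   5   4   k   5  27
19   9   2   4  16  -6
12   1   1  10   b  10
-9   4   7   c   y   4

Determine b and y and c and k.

Row 5 has 12 + 1 + 1 + 10 + 10 = 34; the blank must be 44 − 34 = 10.
Column 5 has 0 − 5 + 5 + 16 + 10 = 26; the blank must be 44 − 26 = 18.
Row 6 has -9 + 4 + 7 + 18 + 4 = 24; the blank must be 44 − 24 = 20.
Row 3 has -3 + 5 + 4 + 5 + 27 = 38; the blank must be 44 − 38 = 6.

b = 10, y = 18, c = 20, k = 6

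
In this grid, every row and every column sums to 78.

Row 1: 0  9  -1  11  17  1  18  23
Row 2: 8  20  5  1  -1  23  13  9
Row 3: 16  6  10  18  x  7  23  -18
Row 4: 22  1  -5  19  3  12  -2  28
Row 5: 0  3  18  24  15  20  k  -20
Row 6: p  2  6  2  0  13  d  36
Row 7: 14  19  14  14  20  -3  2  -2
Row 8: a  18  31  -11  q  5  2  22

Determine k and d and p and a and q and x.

Row 3: 16 + 6 + 10 + 18 + 7 + 23 − 18 = 62, so its missing entry is 78 − 62 = 16.
Column 5: 17 − 1 + 16 + 3 + 15 + 0 + 20 = 70, so its missing entry is 78 − 70 = 8.
Row 5: 0 + 3 + 18 + 24 + 15 + 20 − 20 = 60, so its missing entry is 78 − 60 = 18.
Row 8: 18 + 31 − 11 + 8 + 5 + 2 + 22 = 75, so its missing entry is 78 − 75 = 3.
Column 1: 0 + 8 + 16 + 22 + 0 + 14 + 3 = 63, so its missing entry is 78 − 63 = 15.
Row 6: 15 + 2 + 6 + 2 + 0 + 13 + 36 = 74, so its missing entry is 78 − 74 = 4.

k = 18, d = 4, p = 15, a = 3, q = 8, x = 16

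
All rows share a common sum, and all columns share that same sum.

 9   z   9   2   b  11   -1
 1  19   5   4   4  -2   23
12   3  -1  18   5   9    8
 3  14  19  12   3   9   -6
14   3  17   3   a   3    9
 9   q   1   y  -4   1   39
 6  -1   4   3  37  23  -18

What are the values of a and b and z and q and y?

Rows 2 and 3 both sum to 54, so that's the common total.
Row 5 has 14 + 3 + 17 + 3 + 3 + 9 = 49; the blank must be 54 − 49 = 5.
Column 5 has 4 + 5 + 3 + 5 − 4 + 37 = 50; the blank must be 54 − 50 = 4.
Row 1 has 9 + 9 + 2 + 4 + 11 − 1 = 34; the blank must be 54 − 34 = 20.
Column 2 has 20 + 19 + 3 + 14 + 3 − 1 = 58; the blank must be 54 − 58 = -4.
Row 6 has 9 − 4 + 1 − 4 + 1 + 39 = 42; the blank must be 54 − 42 = 12.

a = 5, b = 4, z = 20, q = -4, y = 12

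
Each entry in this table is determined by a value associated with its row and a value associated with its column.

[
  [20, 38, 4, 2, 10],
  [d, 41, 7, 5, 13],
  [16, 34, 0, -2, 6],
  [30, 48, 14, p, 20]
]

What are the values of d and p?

The difference between any two rows is the same in every column — this is an addition table with the headers hidden.
Row 2 minus row 1 is 7 − 4 = 3, so its entry in column 1 is 20 + 3 = 23.
Row 4 minus row 1 is 14 − 4 = 10, so its entry in column 4 is 2 + 10 = 12.

d = 23, p = 12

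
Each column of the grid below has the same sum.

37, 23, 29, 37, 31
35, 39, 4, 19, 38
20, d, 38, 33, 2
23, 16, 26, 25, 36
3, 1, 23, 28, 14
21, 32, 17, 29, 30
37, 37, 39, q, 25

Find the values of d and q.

The complete columns each total 176.
Column 2 is missing 176 − 148 = 28 (since 23 + 39 + 16 + 1 + 32 + 37 = 148).
Column 4 is missing 176 − 171 = 5 (since 37 + 19 + 33 + 25 + 28 + 29 = 171).

d = 28, q = 5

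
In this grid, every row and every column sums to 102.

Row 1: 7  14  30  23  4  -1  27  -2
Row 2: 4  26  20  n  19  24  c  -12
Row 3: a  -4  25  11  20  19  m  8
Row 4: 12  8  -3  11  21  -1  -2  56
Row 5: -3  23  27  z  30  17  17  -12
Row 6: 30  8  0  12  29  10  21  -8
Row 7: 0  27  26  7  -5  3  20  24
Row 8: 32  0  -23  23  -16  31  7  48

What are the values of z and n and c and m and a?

z = 3, n = 12, c = 9, m = 3, a = 20

The known cells in row 5 total 99, leaving 102 − 99 = 3 for the blank.
The known cells in column 1 total 82, leaving 102 − 82 = 20 for the blank.
The known cells in row 3 total 99, leaving 102 − 99 = 3 for the blank.
The known cells in column 7 total 93, leaving 102 − 93 = 9 for the blank.
The known cells in row 2 total 90, leaving 102 − 90 = 12 for the blank.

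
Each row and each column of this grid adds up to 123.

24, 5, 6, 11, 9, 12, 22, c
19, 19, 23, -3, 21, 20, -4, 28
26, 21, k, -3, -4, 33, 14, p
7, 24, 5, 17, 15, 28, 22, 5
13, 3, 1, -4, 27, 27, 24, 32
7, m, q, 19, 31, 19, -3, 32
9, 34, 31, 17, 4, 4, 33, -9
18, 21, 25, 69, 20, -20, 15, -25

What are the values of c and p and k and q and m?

The known cells in row 1 total 89, leaving 123 − 89 = 34 for the blank.
The known cells in column 8 total 97, leaving 123 − 97 = 26 for the blank.
The known cells in column 2 total 127, leaving 123 − 127 = -4 for the blank.
The known cells in row 3 total 113, leaving 123 − 113 = 10 for the blank.
The known cells in row 6 total 101, leaving 123 − 101 = 22 for the blank.

c = 34, p = 26, k = 10, q = 22, m = -4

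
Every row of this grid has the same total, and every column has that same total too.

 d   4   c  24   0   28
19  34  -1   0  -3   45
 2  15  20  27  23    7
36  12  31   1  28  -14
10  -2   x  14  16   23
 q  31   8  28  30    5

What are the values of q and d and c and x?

Rows 2 and 3 both sum to 94, so that's the common total.
Row 6 has 31 + 8 + 28 + 30 + 5 = 102; the blank must be 94 − 102 = -8.
Row 5 has 10 − 2 + 14 + 16 + 23 = 61; the blank must be 94 − 61 = 33.
Column 3 has -1 + 20 + 31 + 33 + 8 = 91; the blank must be 94 − 91 = 3.
Row 1 has 4 + 3 + 24 + 0 + 28 = 59; the blank must be 94 − 59 = 35.

q = -8, d = 35, c = 3, x = 33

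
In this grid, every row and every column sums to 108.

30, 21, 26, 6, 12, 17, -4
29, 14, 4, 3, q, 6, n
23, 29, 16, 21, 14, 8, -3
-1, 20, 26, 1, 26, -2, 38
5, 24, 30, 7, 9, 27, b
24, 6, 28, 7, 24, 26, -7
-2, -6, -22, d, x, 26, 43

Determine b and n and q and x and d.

Row 5: 5 + 24 + 30 + 7 + 9 + 27 = 102, so its missing entry is 108 − 102 = 6.
Column 7: -4 − 3 + 38 + 6 − 7 + 43 = 73, so its missing entry is 108 − 73 = 35.
Row 2: 29 + 14 + 4 + 3 + 6 + 35 = 91, so its missing entry is 108 − 91 = 17.
Column 5: 12 + 17 + 14 + 26 + 9 + 24 = 102, so its missing entry is 108 − 102 = 6.
Row 7: -2 − 6 − 22 + 6 + 26 + 43 = 45, so its missing entry is 108 − 45 = 63.

b = 6, n = 35, q = 17, x = 6, d = 63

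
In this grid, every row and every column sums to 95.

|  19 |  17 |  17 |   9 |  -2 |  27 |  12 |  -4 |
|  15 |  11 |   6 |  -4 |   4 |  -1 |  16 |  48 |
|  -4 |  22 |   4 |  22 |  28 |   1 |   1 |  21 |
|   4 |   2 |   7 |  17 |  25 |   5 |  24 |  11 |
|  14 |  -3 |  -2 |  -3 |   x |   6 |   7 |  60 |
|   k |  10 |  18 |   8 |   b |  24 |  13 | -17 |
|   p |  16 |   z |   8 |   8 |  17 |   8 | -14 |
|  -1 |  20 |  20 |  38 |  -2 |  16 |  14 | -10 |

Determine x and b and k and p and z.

The known cells in row 5 total 79, leaving 95 − 79 = 16 for the blank.
The known cells in column 3 total 70, leaving 95 − 70 = 25 for the blank.
The known cells in column 5 total 77, leaving 95 − 77 = 18 for the blank.
The known cells in row 6 total 74, leaving 95 − 74 = 21 for the blank.
The known cells in row 7 total 68, leaving 95 − 68 = 27 for the blank.

x = 16, b = 18, k = 21, p = 27, z = 25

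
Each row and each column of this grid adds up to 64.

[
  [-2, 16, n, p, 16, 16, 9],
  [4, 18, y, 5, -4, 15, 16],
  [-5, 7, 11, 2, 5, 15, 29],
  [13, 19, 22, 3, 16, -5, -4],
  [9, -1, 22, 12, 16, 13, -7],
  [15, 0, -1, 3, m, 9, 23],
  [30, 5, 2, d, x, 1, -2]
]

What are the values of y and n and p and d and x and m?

y = 10, n = -2, p = 11, d = 28, x = 0, m = 15

Row 2: 4 + 18 + 5 − 4 + 15 + 16 = 54, so its missing entry is 64 − 54 = 10.
Row 6: 15 + 0 − 1 + 3 + 9 + 23 = 49, so its missing entry is 64 − 49 = 15.
Column 5: 16 − 4 + 5 + 16 + 16 + 15 = 64, so its missing entry is 64 − 64 = 0.
Column 3: 10 + 11 + 22 + 22 − 1 + 2 = 66, so its missing entry is 64 − 66 = -2.
Row 1: -2 + 16 − 2 + 16 + 16 + 9 = 53, so its missing entry is 64 − 53 = 11.
Row 7: 30 + 5 + 2 + 0 + 1 − 2 = 36, so its missing entry is 64 − 36 = 28.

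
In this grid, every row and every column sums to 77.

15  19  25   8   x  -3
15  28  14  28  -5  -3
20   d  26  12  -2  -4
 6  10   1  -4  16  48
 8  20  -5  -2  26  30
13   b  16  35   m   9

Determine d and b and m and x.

Row 1 has 15 + 19 + 25 + 8 − 3 = 64; the blank must be 77 − 64 = 13.
Column 5 has 13 − 5 − 2 + 16 + 26 = 48; the blank must be 77 − 48 = 29.
Row 6 has 13 + 16 + 35 + 29 + 9 = 102; the blank must be 77 − 102 = -25.
Row 3 has 20 + 26 + 12 − 2 − 4 = 52; the blank must be 77 − 52 = 25.

d = 25, b = -25, m = 29, x = 13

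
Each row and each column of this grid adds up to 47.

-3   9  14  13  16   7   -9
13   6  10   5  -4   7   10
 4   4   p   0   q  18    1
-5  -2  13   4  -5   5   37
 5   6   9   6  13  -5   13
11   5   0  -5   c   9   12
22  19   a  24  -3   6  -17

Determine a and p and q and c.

Row 7: 22 + 19 + 24 − 3 + 6 − 17 = 51, so its missing entry is 47 − 51 = -4.
Row 6: 11 + 5 + 0 − 5 + 9 + 12 = 32, so its missing entry is 47 − 32 = 15.
Column 5: 16 − 4 − 5 + 13 + 15 − 3 = 32, so its missing entry is 47 − 32 = 15.
Row 3: 4 + 4 + 0 + 15 + 18 + 1 = 42, so its missing entry is 47 − 42 = 5.

a = -4, p = 5, q = 15, c = 15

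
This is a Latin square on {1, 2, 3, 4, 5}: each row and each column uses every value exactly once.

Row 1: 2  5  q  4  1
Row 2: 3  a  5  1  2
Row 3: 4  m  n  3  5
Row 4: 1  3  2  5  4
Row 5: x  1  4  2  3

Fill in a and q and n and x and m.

a = 4, q = 3, n = 1, x = 5, m = 2

Cell (5,1): row 5 already has {1, 2, 3, 4} → 5.
For row 2, column 2: row 2 already has {1, 2, 3, 5}; that leaves 4.
For row 3, column 2: column 2 already has {1, 3, 4, 5}; that leaves 2.
For row 1, column 3: row 1 already has {1, 2, 4, 5}; that leaves 3.
Cell (3,3): row 3 already has {2, 3, 4, 5} → 1.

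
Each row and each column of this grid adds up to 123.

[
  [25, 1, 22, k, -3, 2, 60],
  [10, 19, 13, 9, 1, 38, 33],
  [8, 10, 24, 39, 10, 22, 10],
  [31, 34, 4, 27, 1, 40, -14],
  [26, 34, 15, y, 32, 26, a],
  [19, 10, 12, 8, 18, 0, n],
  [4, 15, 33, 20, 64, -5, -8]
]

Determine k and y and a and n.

k = 16, y = 4, a = -14, n = 56

Row 1 has 25 + 1 + 22 − 3 + 2 + 60 = 107; the blank must be 123 − 107 = 16.
Row 6 has 19 + 10 + 12 + 8 + 18 + 0 = 67; the blank must be 123 − 67 = 56.
Column 7 has 60 + 33 + 10 − 14 + 56 − 8 = 137; the blank must be 123 − 137 = -14.
Row 5 has 26 + 34 + 15 + 32 + 26 − 14 = 119; the blank must be 123 − 119 = 4.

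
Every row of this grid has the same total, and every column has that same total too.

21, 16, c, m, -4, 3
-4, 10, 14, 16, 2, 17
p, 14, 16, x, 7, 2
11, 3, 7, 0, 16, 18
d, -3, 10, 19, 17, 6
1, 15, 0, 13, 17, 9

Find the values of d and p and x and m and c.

d = 6, p = 20, x = -4, m = 11, c = 8

Rows 2 and 4 both sum to 55, so that's the common total.
Row 5: -3 + 10 + 19 + 17 + 6 = 49, so its missing entry is 55 − 49 = 6.
Column 1: 21 − 4 + 11 + 6 + 1 = 35, so its missing entry is 55 − 35 = 20.
Row 3: 20 + 14 + 16 + 7 + 2 = 59, so its missing entry is 55 − 59 = -4.
Column 4: 16 − 4 + 0 + 19 + 13 = 44, so its missing entry is 55 − 44 = 11.
Row 1: 21 + 16 + 11 − 4 + 3 = 47, so its missing entry is 55 − 47 = 8.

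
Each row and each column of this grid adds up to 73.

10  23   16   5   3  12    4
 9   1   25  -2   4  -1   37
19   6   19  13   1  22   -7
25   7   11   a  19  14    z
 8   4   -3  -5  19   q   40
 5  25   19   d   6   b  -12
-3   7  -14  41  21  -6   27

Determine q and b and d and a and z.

q = 10, b = 22, d = 8, a = 13, z = -16

The known cells in row 5 total 63, leaving 73 − 63 = 10 for the blank.
The known cells in column 6 total 51, leaving 73 − 51 = 22 for the blank.
The known cells in column 7 total 89, leaving 73 − 89 = -16 for the blank.
The known cells in row 4 total 60, leaving 73 − 60 = 13 for the blank.
The known cells in row 6 total 65, leaving 73 − 65 = 8 for the blank.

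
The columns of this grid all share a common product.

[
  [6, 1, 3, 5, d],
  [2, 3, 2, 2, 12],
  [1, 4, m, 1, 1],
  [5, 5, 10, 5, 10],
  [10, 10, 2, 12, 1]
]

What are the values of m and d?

Columns 2 and 4 each multiply to 600, so every column has product 600.
Column 3: 3×2×10×2 = 120, so the missing entry is 600 ÷ 120 = 5.
Column 5: 12×1×10×1 = 120, so the missing entry is 600 ÷ 120 = 5.

m = 5, d = 5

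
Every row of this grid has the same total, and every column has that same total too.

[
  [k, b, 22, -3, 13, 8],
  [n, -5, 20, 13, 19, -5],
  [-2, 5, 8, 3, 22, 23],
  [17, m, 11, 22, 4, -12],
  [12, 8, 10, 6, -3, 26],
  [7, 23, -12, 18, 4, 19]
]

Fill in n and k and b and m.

n = 17, k = 8, b = 11, m = 17

Rows 3 and 5 both sum to 59, so that's the common total.
The known cells in row 2 total 42, leaving 59 − 42 = 17 for the blank.
The known cells in row 4 total 42, leaving 59 − 42 = 17 for the blank.
The known cells in column 2 total 48, leaving 59 − 48 = 11 for the blank.
The known cells in row 1 total 51, leaving 59 − 51 = 8 for the blank.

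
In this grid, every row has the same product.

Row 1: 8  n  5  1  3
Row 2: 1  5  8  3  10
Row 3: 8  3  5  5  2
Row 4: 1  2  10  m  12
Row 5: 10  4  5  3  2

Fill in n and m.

n = 10, m = 5

Rows 2 and 5 each multiply to 1200, so every row has product 1200.
Row 1: 8×5×1×3 = 120, so the missing entry is 1200 ÷ 120 = 10.
Row 4: 1×2×10×12 = 240, so the missing entry is 1200 ÷ 240 = 5.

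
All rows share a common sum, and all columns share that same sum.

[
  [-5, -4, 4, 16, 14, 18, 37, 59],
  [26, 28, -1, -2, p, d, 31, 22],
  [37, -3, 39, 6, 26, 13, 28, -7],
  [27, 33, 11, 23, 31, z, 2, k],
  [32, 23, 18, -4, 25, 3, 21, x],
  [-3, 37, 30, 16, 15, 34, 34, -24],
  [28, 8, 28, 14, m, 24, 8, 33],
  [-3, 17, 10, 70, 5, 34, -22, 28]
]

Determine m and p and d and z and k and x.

Rows 1 and 3 both sum to 139, so that's the common total.
The known cells in row 7 total 143, leaving 139 − 143 = -4 for the blank.
The known cells in column 5 total 112, leaving 139 − 112 = 27 for the blank.
The known cells in row 2 total 131, leaving 139 − 131 = 8 for the blank.
The known cells in row 5 total 118, leaving 139 − 118 = 21 for the blank.
The known cells in column 8 total 132, leaving 139 − 132 = 7 for the blank.
The known cells in row 4 total 134, leaving 139 − 134 = 5 for the blank.

m = -4, p = 27, d = 8, z = 5, k = 7, x = 21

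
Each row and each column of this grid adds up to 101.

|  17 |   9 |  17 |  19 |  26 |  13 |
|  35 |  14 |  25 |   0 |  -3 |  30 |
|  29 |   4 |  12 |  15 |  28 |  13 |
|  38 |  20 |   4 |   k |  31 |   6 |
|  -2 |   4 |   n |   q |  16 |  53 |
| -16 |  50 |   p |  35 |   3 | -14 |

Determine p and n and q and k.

Row 4 has 38 + 20 + 4 + 31 + 6 = 99; the blank must be 101 − 99 = 2.
Column 4 has 19 + 0 + 15 + 2 + 35 = 71; the blank must be 101 − 71 = 30.
Row 5 has -2 + 4 + 30 + 16 + 53 = 101; the blank must be 101 − 101 = 0.
Row 6 has -16 + 50 + 35 + 3 − 14 = 58; the blank must be 101 − 58 = 43.

p = 43, n = 0, q = 30, k = 2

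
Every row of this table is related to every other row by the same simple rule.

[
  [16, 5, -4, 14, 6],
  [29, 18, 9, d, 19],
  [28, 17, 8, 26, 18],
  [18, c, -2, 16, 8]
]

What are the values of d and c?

The difference between any two rows is the same in every column — this is an addition table with the headers hidden.
Row 2 minus row 1 is 19 − 6 = 13, so its entry in column 4 is 14 + 13 = 27.
Row 4 minus row 1 is 8 − 6 = 2, so its entry in column 2 is 5 + 2 = 7.

d = 27, c = 7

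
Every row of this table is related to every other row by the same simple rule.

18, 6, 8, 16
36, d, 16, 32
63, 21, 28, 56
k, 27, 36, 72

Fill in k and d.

Each row is a constant multiple of every other row — this is a multiplication table with the headers hidden.
Row 4 is 72/16 = 9/2 times row 1, so its entry in column 1 is 18 × 9/2 = 81.
Row 2 is 32/16 = 2/1 times row 1, so its entry in column 2 is 6 × 2/1 = 12.

k = 81, d = 12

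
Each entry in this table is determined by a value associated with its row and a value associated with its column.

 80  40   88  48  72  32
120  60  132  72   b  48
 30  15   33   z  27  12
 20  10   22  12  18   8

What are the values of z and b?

Each row is a constant multiple of every other row — this is a multiplication table with the headers hidden.
Row 3 is 12/32 = 3/8 times row 1, so its entry in column 4 is 48 × 3/8 = 18.
Row 2 is 48/32 = 3/2 times row 1, so its entry in column 5 is 72 × 3/2 = 108.

z = 18, b = 108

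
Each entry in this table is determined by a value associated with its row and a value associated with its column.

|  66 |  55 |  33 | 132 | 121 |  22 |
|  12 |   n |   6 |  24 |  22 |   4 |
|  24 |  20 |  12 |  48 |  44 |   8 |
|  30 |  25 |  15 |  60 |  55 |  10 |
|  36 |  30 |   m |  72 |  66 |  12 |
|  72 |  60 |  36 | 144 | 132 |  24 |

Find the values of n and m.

n = 10, m = 18

Each row is a constant multiple of every other row — this is a multiplication table with the headers hidden.
Row 2 is 22/121 = 2/11 times row 1, so its entry in column 2 is 55 × 2/11 = 10.
Row 5 is 66/121 = 6/11 times row 1, so its entry in column 3 is 33 × 6/11 = 18.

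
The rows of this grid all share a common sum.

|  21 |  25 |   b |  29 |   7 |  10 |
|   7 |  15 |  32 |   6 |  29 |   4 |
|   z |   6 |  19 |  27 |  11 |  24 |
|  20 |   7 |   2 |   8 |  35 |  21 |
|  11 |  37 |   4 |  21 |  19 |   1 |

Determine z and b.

z = 6, b = 1

Row 2 sums to 93 and so does row 4; that's the common total.
In row 3 the known cells total 87, leaving 93 − 87 = 6.
In row 1 the known cells total 92, leaving 93 − 92 = 1.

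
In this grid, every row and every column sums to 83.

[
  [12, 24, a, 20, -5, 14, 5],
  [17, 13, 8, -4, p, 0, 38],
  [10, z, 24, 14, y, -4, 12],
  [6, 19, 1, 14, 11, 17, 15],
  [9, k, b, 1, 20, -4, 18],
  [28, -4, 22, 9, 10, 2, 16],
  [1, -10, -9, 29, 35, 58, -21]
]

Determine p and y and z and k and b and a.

Row 2 has 17 + 13 + 8 − 4 + 0 + 38 = 72; the blank must be 83 − 72 = 11.
Column 5 has -5 + 11 + 11 + 20 + 10 + 35 = 82; the blank must be 83 − 82 = 1.
Row 3 has 10 + 24 + 14 + 1 − 4 + 12 = 57; the blank must be 83 − 57 = 26.
Row 1 has 12 + 24 + 20 − 5 + 14 + 5 = 70; the blank must be 83 − 70 = 13.
Column 3 has 13 + 8 + 24 + 1 + 22 − 9 = 59; the blank must be 83 − 59 = 24.
Row 5 has 9 + 24 + 1 + 20 − 4 + 18 = 68; the blank must be 83 − 68 = 15.

p = 11, y = 1, z = 26, k = 15, b = 24, a = 13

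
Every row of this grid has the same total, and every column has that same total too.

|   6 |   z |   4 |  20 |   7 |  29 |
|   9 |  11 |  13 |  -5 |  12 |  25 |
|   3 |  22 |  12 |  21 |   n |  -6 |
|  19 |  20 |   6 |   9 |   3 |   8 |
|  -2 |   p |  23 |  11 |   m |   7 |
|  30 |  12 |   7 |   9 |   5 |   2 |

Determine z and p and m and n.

z = -1, p = 1, m = 25, n = 13

Rows 2 and 4 both sum to 65, so that's the common total.
Row 1 has 6 + 4 + 20 + 7 + 29 = 66; the blank must be 65 − 66 = -1.
Row 3 has 3 + 22 + 12 + 21 − 6 = 52; the blank must be 65 − 52 = 13.
Column 2 has -1 + 11 + 22 + 20 + 12 = 64; the blank must be 65 − 64 = 1.
Row 5 has -2 + 1 + 23 + 11 + 7 = 40; the blank must be 65 − 40 = 25.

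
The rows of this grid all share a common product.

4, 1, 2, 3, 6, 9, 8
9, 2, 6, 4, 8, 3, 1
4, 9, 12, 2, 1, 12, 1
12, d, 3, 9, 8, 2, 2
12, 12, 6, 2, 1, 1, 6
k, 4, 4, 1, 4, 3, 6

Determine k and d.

Rows 2 and 5 each multiply to 10368, so every row has product 10368.
Row 6: 4×4×1×4×3×6 = 1152, so the missing entry is 10368 ÷ 1152 = 9.
Row 4: 12×3×9×8×2×2 = 10368, so the missing entry is 10368 ÷ 10368 = 1.

k = 9, d = 1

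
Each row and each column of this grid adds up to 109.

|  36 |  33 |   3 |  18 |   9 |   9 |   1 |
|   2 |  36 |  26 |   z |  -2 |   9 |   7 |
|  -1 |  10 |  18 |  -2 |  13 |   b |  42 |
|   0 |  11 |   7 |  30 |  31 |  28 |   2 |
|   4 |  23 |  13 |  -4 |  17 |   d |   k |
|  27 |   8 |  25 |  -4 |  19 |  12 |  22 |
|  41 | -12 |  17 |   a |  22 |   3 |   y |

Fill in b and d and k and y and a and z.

b = 29, d = 19, k = 37, y = -2, a = 40, z = 31

Row 3: -1 + 10 + 18 − 2 + 13 + 42 = 80, so its missing entry is 109 − 80 = 29.
Column 6: 9 + 9 + 29 + 28 + 12 + 3 = 90, so its missing entry is 109 − 90 = 19.
Row 5: 4 + 23 + 13 − 4 + 17 + 19 = 72, so its missing entry is 109 − 72 = 37.
Column 7: 1 + 7 + 42 + 2 + 37 + 22 = 111, so its missing entry is 109 − 111 = -2.
Row 7: 41 − 12 + 17 + 22 + 3 − 2 = 69, so its missing entry is 109 − 69 = 40.
Row 2: 2 + 36 + 26 − 2 + 9 + 7 = 78, so its missing entry is 109 − 78 = 31.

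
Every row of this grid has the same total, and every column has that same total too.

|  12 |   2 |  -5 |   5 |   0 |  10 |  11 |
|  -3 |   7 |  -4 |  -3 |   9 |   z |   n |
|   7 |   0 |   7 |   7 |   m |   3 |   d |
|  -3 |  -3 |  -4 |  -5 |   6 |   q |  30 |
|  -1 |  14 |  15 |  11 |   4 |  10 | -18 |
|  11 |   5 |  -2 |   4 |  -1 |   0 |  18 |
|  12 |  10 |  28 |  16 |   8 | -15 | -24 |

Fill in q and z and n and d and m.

q = 14, z = 13, n = 16, d = 2, m = 9

Rows 1 and 5 both sum to 35, so that's the common total.
Column 5: 0 + 9 + 6 + 4 − 1 + 8 = 26, so its missing entry is 35 − 26 = 9.
Row 3: 7 + 0 + 7 + 7 + 9 + 3 = 33, so its missing entry is 35 − 33 = 2.
Column 7: 11 + 2 + 30 − 18 + 18 − 24 = 19, so its missing entry is 35 − 19 = 16.
Row 2: -3 + 7 − 4 − 3 + 9 + 16 = 22, so its missing entry is 35 − 22 = 13.
Row 4: -3 − 3 − 4 − 5 + 6 + 30 = 21, so its missing entry is 35 − 21 = 14.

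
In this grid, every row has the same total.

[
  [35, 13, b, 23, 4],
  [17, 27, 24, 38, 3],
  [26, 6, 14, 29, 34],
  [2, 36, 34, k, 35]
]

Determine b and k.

Row 2 sums to 109 and so does row 3; that's the common total.
In row 1 the known cells total 75, leaving 109 − 75 = 34.
In row 4 the known cells total 107, leaving 109 − 107 = 2.

b = 34, k = 2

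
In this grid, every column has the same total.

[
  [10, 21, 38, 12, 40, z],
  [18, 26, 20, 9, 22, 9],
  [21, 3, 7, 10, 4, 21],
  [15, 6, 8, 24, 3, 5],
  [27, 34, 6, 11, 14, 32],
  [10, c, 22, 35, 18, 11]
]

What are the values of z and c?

Column 4 sums to 101 and so does column 5; that's the common total.
In column 6 the known cells total 78, leaving 101 − 78 = 23.
In column 2 the known cells total 90, leaving 101 − 90 = 11.

z = 23, c = 11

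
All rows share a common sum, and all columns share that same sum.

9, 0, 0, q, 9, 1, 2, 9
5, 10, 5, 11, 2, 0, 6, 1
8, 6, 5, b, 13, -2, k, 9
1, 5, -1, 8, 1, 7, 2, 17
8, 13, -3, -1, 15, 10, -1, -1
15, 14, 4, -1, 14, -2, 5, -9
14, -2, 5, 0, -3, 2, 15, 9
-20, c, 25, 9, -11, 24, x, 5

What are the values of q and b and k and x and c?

Rows 2 and 4 both sum to 40, so that's the common total.
Column 2: 0 + 10 + 6 + 5 + 13 + 14 − 2 = 46, so its missing entry is 40 − 46 = -6.
Row 1: 9 + 0 + 0 + 9 + 1 + 2 + 9 = 30, so its missing entry is 40 − 30 = 10.
Column 4: 10 + 11 + 8 − 1 − 1 + 0 + 9 = 36, so its missing entry is 40 − 36 = 4.
Row 8: -20 − 6 + 25 + 9 − 11 + 24 + 5 = 26, so its missing entry is 40 − 26 = 14.
Row 3: 8 + 6 + 5 + 4 + 13 − 2 + 9 = 43, so its missing entry is 40 − 43 = -3.

q = 10, b = 4, k = -3, x = 14, c = -6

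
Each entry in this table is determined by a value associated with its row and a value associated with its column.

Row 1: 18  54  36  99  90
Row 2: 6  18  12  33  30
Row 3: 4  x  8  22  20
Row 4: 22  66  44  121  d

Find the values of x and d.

x = 12, d = 110

Each row is a constant multiple of every other row — this is a multiplication table with the headers hidden.
Row 3 is 4/18 = 2/9 times row 1, so its entry in column 2 is 54 × 2/9 = 12.
Row 4 is 22/18 = 11/9 times row 1, so its entry in column 5 is 90 × 11/9 = 110.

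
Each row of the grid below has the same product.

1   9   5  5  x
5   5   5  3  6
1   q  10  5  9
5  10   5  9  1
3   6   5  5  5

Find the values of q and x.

Rows 4 and 5 each multiply to 2250, so every row has product 2250.
Row 3: 1×10×5×9 = 450, so the missing entry is 2250 ÷ 450 = 5.
Row 1: 1×9×5×5 = 225, so the missing entry is 2250 ÷ 225 = 10.

q = 5, x = 10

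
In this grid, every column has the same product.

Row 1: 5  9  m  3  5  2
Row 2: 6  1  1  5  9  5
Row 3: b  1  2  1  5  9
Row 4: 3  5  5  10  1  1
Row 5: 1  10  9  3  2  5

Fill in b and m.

Columns 2 and 5 each multiply to 450, so every column has product 450.
Column 1: 5×6×3×1 = 90, so the missing entry is 450 ÷ 90 = 5.
Column 3: 1×2×5×9 = 90, so the missing entry is 450 ÷ 90 = 5.

b = 5, m = 5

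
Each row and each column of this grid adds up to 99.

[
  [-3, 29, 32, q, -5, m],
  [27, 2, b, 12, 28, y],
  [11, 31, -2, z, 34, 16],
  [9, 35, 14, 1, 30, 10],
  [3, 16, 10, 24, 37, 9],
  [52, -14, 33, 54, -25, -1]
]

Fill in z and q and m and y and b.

z = 9, q = -1, m = 47, y = 18, b = 12

Column 3 has 32 − 2 + 14 + 10 + 33 = 87; the blank must be 99 − 87 = 12.
Row 2 has 27 + 2 + 12 + 12 + 28 = 81; the blank must be 99 − 81 = 18.
Row 3 has 11 + 31 − 2 + 34 + 16 = 90; the blank must be 99 − 90 = 9.
Column 4 has 12 + 9 + 1 + 24 + 54 = 100; the blank must be 99 − 100 = -1.
Row 1 has -3 + 29 + 32 − 1 − 5 = 52; the blank must be 99 − 52 = 47.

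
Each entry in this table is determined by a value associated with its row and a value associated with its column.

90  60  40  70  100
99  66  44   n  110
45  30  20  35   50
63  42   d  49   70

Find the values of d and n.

Each row is a constant multiple of every other row — this is a multiplication table with the headers hidden.
Row 4 is 70/100 = 7/10 times row 1, so its entry in column 3 is 40 × 7/10 = 28.
Row 2 is 110/100 = 11/10 times row 1, so its entry in column 4 is 70 × 11/10 = 77.

d = 28, n = 77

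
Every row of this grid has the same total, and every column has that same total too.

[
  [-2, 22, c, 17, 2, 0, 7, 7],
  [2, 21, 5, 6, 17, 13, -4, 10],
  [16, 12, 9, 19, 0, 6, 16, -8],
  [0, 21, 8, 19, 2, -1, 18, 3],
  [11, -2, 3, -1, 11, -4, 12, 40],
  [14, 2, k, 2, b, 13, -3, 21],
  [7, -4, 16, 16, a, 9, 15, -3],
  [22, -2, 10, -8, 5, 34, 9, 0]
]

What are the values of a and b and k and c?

a = 14, b = 19, k = 2, c = 17

Rows 2 and 3 both sum to 70, so that's the common total.
Row 1 has -2 + 22 + 17 + 2 + 0 + 7 + 7 = 53; the blank must be 70 − 53 = 17.
Row 7 has 7 − 4 + 16 + 16 + 9 + 15 − 3 = 56; the blank must be 70 − 56 = 14.
Column 5 has 2 + 17 + 0 + 2 + 11 + 14 + 5 = 51; the blank must be 70 − 51 = 19.
Row 6 has 14 + 2 + 2 + 19 + 13 − 3 + 21 = 68; the blank must be 70 − 68 = 2.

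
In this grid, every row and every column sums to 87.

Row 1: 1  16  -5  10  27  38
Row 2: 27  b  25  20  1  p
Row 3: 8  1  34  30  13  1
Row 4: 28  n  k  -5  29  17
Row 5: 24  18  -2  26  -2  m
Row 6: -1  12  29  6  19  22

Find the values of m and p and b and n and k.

m = 23, p = -14, b = 28, n = 12, k = 6

Row 5 has 24 + 18 − 2 + 26 − 2 = 64; the blank must be 87 − 64 = 23.
Column 6 has 38 + 1 + 17 + 23 + 22 = 101; the blank must be 87 − 101 = -14.
Row 2 has 27 + 25 + 20 + 1 − 14 = 59; the blank must be 87 − 59 = 28.
Column 2 has 16 + 28 + 1 + 18 + 12 = 75; the blank must be 87 − 75 = 12.
Row 4 has 28 + 12 − 5 + 29 + 17 = 81; the blank must be 87 − 81 = 6.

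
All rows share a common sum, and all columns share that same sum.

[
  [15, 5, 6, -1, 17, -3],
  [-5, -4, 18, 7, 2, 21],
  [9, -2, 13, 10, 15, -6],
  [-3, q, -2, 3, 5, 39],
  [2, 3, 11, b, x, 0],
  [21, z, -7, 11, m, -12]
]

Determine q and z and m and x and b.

q = -3, z = 40, m = -14, x = 14, b = 9

Rows 1 and 2 both sum to 39, so that's the common total.
Column 4 has -1 + 7 + 10 + 3 + 11 = 30; the blank must be 39 − 30 = 9.
Row 5 has 2 + 3 + 11 + 9 + 0 = 25; the blank must be 39 − 25 = 14.
Row 4 has -3 − 2 + 3 + 5 + 39 = 42; the blank must be 39 − 42 = -3.
Column 5 has 17 + 2 + 15 + 5 + 14 = 53; the blank must be 39 − 53 = -14.
Row 6 has 21 − 7 + 11 − 14 − 12 = -1; the blank must be 39 − (-1) = 40.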